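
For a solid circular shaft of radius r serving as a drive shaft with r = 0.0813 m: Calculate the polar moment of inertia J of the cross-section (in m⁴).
Model: a solid circular shaft of radius r, so J = (π·r^4) / 2.
Substitute:
  J = (π × 0.0813^4) / 2
  J = 6.862 × 10⁻⁵ m⁴
Final answer: J = 6.862 × 10⁻⁵ m⁴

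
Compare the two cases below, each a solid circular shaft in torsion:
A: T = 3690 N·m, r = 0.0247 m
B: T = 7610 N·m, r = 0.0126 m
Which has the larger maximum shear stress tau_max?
Model: a solid circular shaft in torsion, so tau_max = (2·T) / (π·r^3) (SI units).
  A: tau_max = (2 × 3690) / (π × 0.0247^3) = 1.559 × 10⁸ Pa = 155.9 MPa
  B: tau_max = (2 × 7610) / (π × 0.0126^3) = 2.422 × 10⁹ Pa = 2422 MPa
2422 MPa > 155.9 MPa, so B is larger.
Final answer: B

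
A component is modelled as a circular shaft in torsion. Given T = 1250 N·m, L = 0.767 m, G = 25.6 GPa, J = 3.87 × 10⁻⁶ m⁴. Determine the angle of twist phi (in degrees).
Model: a circular shaft in torsion, so phi = (T·L) / (G·J).
Convert to SI units:
  G = 25.6 GPa = 2.56 × 10¹⁰ Pa
Substitute:
  phi = (1250 × 0.767) / ((2.56 × 10¹⁰) × (3.87 × 10⁻⁶))
  phi = 0.009677 rad
Convert to degrees: phi = 0.009677 × 180/π = 0.5545°
Final answer: phi = 0.5545°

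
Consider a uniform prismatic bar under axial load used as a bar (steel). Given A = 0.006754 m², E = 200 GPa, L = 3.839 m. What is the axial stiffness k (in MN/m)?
Model: a uniform prismatic bar under axial load, so k = (A·E) / L.
Convert to SI units:
  E = 200 GPa = 2 × 10¹¹ Pa
Substitute:
  k = (0.006754 × (2 × 10¹¹)) / 3.839
  k = 3.519 × 10⁸ N/m
Convert: k = 3.519 × 10⁸ N/m = 351.9 MN/m
Final answer: k = 351.9 MN/m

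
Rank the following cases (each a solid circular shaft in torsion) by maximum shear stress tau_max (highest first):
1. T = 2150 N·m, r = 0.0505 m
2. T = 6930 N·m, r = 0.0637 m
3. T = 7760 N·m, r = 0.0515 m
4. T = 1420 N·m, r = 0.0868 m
Model: a solid circular shaft in torsion, so tau_max = (2·T) / (π·r^3) (SI units).
  Case 1: tau_max = (2 × 2150) / (π × 0.0505^3) = 1.063 × 10⁷ Pa = 10.63 MPa
  Case 2: tau_max = (2 × 6930) / (π × 0.0637^3) = 1.707 × 10⁷ Pa = 17.07 MPa
  Case 3: tau_max = (2 × 7760) / (π × 0.0515^3) = 3.617 × 10⁷ Pa = 36.17 MPa
  Case 4: tau_max = (2 × 1420) / (π × 0.0868^3) = 1.382 × 10⁶ Pa = 1.382 MPa
Ordering: 36.17 MPa (case 3) > 17.07 MPa (case 2) > 10.63 MPa (case 1) > 1.382 MPa (case 4)
Final answer: 3, 2, 1, 4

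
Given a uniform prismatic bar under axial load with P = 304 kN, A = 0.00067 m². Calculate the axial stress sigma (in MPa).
Model: a uniform prismatic bar under axial load, so sigma = P / A.
Convert to SI units:
  P = 304 kN = 304000 N
Substitute:
  sigma = 304000 / 0.00067
  sigma = 4.537 × 10⁸ Pa
Convert: sigma = 4.537 × 10⁸ Pa = 453.7 MPa
Final answer: sigma = 453.7 MPa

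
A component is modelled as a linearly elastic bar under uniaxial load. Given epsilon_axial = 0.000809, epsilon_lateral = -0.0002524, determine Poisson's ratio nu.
Model: a linearly elastic bar under uniaxial load, so epsilon_lateral = -nu·epsilon_axial.
Solve for nu: nu = -epsilon_lateral / epsilon_axial.
Substitute:
  nu = -(-0.0002524) / 0.000809
  nu = 0.312
Final answer: nu = 0.312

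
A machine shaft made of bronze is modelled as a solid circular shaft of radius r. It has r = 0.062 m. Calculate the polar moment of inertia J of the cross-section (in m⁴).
Model: a solid circular shaft of radius r, so J = (π·r^4) / 2.
Substitute:
  J = (π × 0.062^4) / 2
  J = 2.321 × 10⁻⁵ m⁴
Final answer: J = 2.321 × 10⁻⁵ m⁴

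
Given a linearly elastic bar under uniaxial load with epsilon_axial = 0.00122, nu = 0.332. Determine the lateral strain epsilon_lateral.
Model: a linearly elastic bar under uniaxial load, so epsilon_lateral = -nu·epsilon_axial.
Substitute:
  epsilon_lateral = -(0.332 × 0.00122)
  epsilon_lateral = -0.000405
Final answer: epsilon_lateral = -0.000405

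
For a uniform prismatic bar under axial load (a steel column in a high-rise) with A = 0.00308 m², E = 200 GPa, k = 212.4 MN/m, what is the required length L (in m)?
Model: a uniform prismatic bar under axial load, so k = (A·E) / L.
Solve for L: L = (A·E) / k.
Convert to SI units:
  E = 200 GPa = 2 × 10¹¹ Pa
  k = 212.4 MN/m = 2.124 × 10⁸ N/m
Substitute:
  L = (0.00308 × (2 × 10¹¹)) / (2.124 × 10⁸)
  L = 2.9 m
Final answer: L = 2.9 m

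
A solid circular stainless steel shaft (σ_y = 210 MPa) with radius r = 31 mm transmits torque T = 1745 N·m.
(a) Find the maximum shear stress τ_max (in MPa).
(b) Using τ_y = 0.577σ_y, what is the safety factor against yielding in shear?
(a) For a solid circular shaft, τ_max = T·r/J with J = π·r^4/2, i.e. τ_max = 2·T / (π·r^3). Convert r = 31 mm = 0.031 m.
  τ_max = (2 × 1745) / (π × 0.031^3) = 3.729 × 10⁷ Pa = 37.29 MPa
(b) τ_y = 0.577 × 210 = 121.17 MPa
  SF = τ_y/τ_max = 121.17 / 37.29 = 3.249
Final answer: (a) τ_max = 37.29 MPa, (b) SF = 3.249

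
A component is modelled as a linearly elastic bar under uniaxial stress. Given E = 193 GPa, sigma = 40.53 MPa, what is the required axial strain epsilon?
Model: a linearly elastic bar under uniaxial stress, so sigma = E·epsilon.
Solve for epsilon: epsilon = sigma / E.
Convert to SI units:
  E = 193 GPa = 1.93 × 10¹¹ Pa
  sigma = 40.53 MPa = 4.053 × 10⁷ Pa
Substitute:
  epsilon = (4.053 × 10⁷) / (1.93 × 10¹¹)
  epsilon = 0.00021
Final answer: epsilon = 0.00021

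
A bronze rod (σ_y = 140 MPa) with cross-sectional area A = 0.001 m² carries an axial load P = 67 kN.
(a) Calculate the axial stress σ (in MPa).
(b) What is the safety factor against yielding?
(a) Axial stress σ = P/A. Convert P = 67 kN = 67000 N.
  σ = 67000 / 0.001 = 6.7 × 10⁷ Pa = 67 MPa
(b) Safety factor SF = σ_y/σ = 140 / 67 = 2.09
Final answer: (a) σ = 67 MPa, (b) SF = 2.09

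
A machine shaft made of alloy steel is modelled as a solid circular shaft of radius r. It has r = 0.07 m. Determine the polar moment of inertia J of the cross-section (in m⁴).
Model: a solid circular shaft of radius r, so J = (π·r^4) / 2.
Substitute:
  J = (π × 0.07^4) / 2
  J = 3.771 × 10⁻⁵ m⁴
Final answer: J = 3.771 × 10⁻⁵ m⁴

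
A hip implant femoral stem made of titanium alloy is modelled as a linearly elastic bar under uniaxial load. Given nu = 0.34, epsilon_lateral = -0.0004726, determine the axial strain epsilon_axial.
Model: a linearly elastic bar under uniaxial load, so epsilon_lateral = -nu·epsilon_axial.
Solve for epsilon_axial: epsilon_axial = -epsilon_lateral / nu.
Substitute:
  epsilon_axial = -(-0.0004726) / 0.34
  epsilon_axial = 0.00139
Final answer: epsilon_axial = 0.00139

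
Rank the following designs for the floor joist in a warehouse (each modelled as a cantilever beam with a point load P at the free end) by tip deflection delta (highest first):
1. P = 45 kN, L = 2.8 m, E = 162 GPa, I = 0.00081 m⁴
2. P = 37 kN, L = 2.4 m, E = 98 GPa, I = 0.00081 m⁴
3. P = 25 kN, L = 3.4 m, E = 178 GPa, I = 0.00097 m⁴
Model: a cantilever beam with a point load P at the free end, so delta = (P·L^3) / (3·E·I) (SI units).
  Case 1: delta = (45000 × 2.8^3) / (3 × (1.62 × 10¹¹) × 0.00081) = 0.002509 m = 2.509 mm
  Case 2: delta = (37000 × 2.4^3) / (3 × (9.8 × 10¹⁰) × 0.00081) = 0.002148 m = 2.148 mm
  Case 3: delta = (25000 × 3.4^3) / (3 × (1.78 × 10¹¹) × 0.00097) = 0.001897 m = 1.897 mm
Ordering: 2.509 mm (case 1) > 2.148 mm (case 2) > 1.897 mm (case 3)
Final answer: 1, 2, 3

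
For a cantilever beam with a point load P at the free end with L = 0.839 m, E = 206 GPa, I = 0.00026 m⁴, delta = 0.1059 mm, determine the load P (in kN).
Model: a cantilever beam with a point load P at the free end, so delta = (P·L^3) / (3·E·I).
Solve for P: P = (3·delta·E·I) / L^3.
Convert to SI units:
  E = 206 GPa = 2.06 × 10¹¹ Pa
  delta = 0.1059 mm = 0.0001059 m
Substitute:
  P = (3 × 0.0001059 × (2.06 × 10¹¹) × 0.00026) / 0.839^3
  P = 28810 N
Convert: P = 28810 N = 28.81 kN
Final answer: P = 28.81 kN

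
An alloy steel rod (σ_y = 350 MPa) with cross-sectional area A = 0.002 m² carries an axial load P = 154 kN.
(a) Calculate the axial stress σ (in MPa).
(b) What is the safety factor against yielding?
(a) Axial stress σ = P/A. Convert P = 154 kN = 154000 N.
  σ = 154000 / 0.002 = 7.7 × 10⁷ Pa = 77 MPa
(b) Safety factor SF = σ_y/σ = 350 / 77 = 4.545
Final answer: (a) σ = 77 MPa, (b) SF = 4.545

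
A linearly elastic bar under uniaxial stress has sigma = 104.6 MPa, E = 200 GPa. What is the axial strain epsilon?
Model: a linearly elastic bar under uniaxial stress, so epsilon = sigma / E.
Convert to SI units:
  sigma = 104.6 MPa = 1.046 × 10⁸ Pa
  E = 200 GPa = 2 × 10¹¹ Pa
Substitute:
  epsilon = (1.046 × 10⁸) / (2 × 10¹¹)
  epsilon = 0.000523
Final answer: epsilon = 0.000523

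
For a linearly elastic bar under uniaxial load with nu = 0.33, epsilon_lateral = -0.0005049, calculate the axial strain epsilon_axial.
Model: a linearly elastic bar under uniaxial load, so epsilon_lateral = -nu·epsilon_axial.
Solve for epsilon_axial: epsilon_axial = -epsilon_lateral / nu.
Substitute:
  epsilon_axial = -(-0.0005049) / 0.33
  epsilon_axial = 0.00153
Final answer: epsilon_axial = 0.00153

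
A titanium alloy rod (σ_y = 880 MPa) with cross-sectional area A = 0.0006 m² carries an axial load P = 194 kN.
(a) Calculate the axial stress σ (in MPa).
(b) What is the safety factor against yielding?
(a) Axial stress σ = P/A. Convert P = 194 kN = 194000 N.
  σ = 194000 / 0.0006 = 3.233 × 10⁸ Pa = 323.3 MPa
(b) Safety factor SF = σ_y/σ = 880 / 323.3 = 2.722
Final answer: (a) σ = 323.3 MPa, (b) SF = 2.722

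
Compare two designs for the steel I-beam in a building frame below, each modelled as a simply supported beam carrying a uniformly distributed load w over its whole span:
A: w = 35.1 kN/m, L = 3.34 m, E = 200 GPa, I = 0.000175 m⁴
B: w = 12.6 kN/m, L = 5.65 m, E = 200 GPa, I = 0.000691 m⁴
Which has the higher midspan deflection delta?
Model: a simply supported beam carrying a uniformly distributed load w over its whole span, so delta = (5·w·L^4) / (384·E·I) (SI units).
  A: delta = (5 × 35100 × 3.34^4) / (384 × (2 × 10¹¹) × 0.000175) = 0.001625 m = 1.625 mm
  B: delta = (5 × 12600 × 5.65^4) / (384 × (2 × 10¹¹) × 0.000691) = 0.00121 m = 1.21 mm
1.625 mm > 1.21 mm, so A is larger.
Final answer: A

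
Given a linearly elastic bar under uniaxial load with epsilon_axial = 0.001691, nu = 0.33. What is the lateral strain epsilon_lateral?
Model: a linearly elastic bar under uniaxial load, so epsilon_lateral = -nu·epsilon_axial.
Substitute:
  epsilon_lateral = -(0.33 × 0.001691)
  epsilon_lateral = -0.000558
Final answer: epsilon_lateral = -0.000558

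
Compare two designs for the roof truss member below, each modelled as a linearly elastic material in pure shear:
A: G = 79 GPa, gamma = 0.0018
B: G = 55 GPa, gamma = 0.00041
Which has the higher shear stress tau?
Model: a linearly elastic material in pure shear, so tau = G·gamma (SI units).
  A: tau = (7.9 × 10¹⁰) × 0.0018 = 1.422 × 10⁸ Pa = 142.2 MPa
  B: tau = (5.5 × 10¹⁰) × 0.00041 = 2.255 × 10⁷ Pa = 22.55 MPa
142.2 MPa > 22.55 MPa, so A is larger.
Final answer: A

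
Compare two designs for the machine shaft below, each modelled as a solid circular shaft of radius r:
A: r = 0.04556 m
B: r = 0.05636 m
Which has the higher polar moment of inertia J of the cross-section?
Model: a solid circular shaft of radius r, so J = (π·r^4) / 2 (SI units).
  A: J = (π × 0.04556^4) / 2 = 6.768 × 10⁻⁶ m⁴
  B: J = (π × 0.05636^4) / 2 = 1.585 × 10⁻⁵ m⁴
1.585 × 10⁻⁵ m⁴ > 6.768 × 10⁻⁶ m⁴, so B is larger.
Final answer: B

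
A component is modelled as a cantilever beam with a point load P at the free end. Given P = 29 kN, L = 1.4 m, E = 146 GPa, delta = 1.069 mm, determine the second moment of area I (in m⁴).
Model: a cantilever beam with a point load P at the free end, so delta = (P·L^3) / (3·E·I).
Solve for I: I = (P·L^3) / (3·delta·E).
Convert to SI units:
  P = 29 kN = 29000 N
  E = 146 GPa = 1.46 × 10¹¹ Pa
  delta = 1.069 mm = 0.001069 m
Substitute:
  I = (29000 × 1.4^3) / (3 × 0.001069 × (1.46 × 10¹¹))
  I = 0.00017 m⁴
Final answer: I = 0.00017 m⁴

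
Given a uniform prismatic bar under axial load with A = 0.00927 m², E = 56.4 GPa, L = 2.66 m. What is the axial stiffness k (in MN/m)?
Model: a uniform prismatic bar under axial load, so k = (A·E) / L.
Convert to SI units:
  E = 56.4 GPa = 5.64 × 10¹⁰ Pa
Substitute:
  k = (0.00927 × (5.64 × 10¹⁰)) / 2.66
  k = 1.966 × 10⁸ N/m
Convert: k = 1.966 × 10⁸ N/m = 196.6 MN/m
Final answer: k = 196.6 MN/m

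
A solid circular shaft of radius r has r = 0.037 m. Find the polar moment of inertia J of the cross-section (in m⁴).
Model: a solid circular shaft of radius r, so J = (π·r^4) / 2.
Substitute:
  J = (π × 0.037^4) / 2
  J = 2.944 × 10⁻⁶ m⁴
Final answer: J = 2.944 × 10⁻⁶ m⁴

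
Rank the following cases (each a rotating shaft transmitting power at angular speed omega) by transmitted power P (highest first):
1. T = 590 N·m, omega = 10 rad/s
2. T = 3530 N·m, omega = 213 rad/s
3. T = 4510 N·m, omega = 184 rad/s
Model: a rotating shaft transmitting power at angular speed omega, so P = T·omega (SI units).
  Case 1: P = 590 × 10 = 5900 W = 5.9 kW
  Case 2: P = 3530 × 213 = 751900 W = 751.9 kW
  Case 3: P = 4510 × 184 = 829800 W = 829.8 kW
Ordering: 829.8 kW (case 3) > 751.9 kW (case 2) > 5.9 kW (case 1)
Final answer: 3, 2, 1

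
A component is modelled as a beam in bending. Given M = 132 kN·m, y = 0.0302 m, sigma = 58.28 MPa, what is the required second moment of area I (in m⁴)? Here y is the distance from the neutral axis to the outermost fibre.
Model: a beam in bending, so sigma = (M·y) / I.
Solve for I: I = (M·y) / sigma.
Convert to SI units:
  M = 132 kN·m = 132000 N·m
  sigma = 58.28 MPa = 5.828 × 10⁷ Pa
Substitute:
  I = (132000 × 0.0302) / (5.828 × 10⁷)
  I = 6.84 × 10⁻⁵ m⁴
Final answer: I = 6.84 × 10⁻⁵ m⁴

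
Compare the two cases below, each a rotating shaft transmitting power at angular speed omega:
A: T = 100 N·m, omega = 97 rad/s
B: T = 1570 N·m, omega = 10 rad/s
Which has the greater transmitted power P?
Model: a rotating shaft transmitting power at angular speed omega, so P = T·omega (SI units).
  A: P = 100 × 97 = 9700 W = 9.7 kW
  B: P = 1570 × 10 = 15700 W = 15.7 kW
15.7 kW > 9.7 kW, so B is larger.
Final answer: B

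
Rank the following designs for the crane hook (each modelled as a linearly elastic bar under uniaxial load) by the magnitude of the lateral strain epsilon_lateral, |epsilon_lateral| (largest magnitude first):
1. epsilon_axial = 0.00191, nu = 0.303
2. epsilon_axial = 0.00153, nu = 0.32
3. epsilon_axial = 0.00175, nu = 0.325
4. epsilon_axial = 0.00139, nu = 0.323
Model: a linearly elastic bar under uniaxial load, so epsilon_lateral = -nu·epsilon_axial (SI units).
  Case 1: epsilon_lateral = -(0.303 × 0.00191) = -0.0005787
  Case 2: epsilon_lateral = -(0.32 × 0.00153) = -0.0004896
  Case 3: epsilon_lateral = -(0.325 × 0.00175) = -0.0005688
  Case 4: epsilon_lateral = -(0.323 × 0.00139) = -0.000449
Ordering by |epsilon_lateral|: 0.0005787 (case 1) > 0.0005688 (case 3) > 0.0004896 (case 2) > 0.000449 (case 4)
Final answer: 1, 3, 2, 4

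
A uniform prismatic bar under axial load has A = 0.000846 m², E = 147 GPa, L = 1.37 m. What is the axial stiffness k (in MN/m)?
Model: a uniform prismatic bar under axial load, so k = (A·E) / L.
Convert to SI units:
  E = 147 GPa = 1.47 × 10¹¹ Pa
Substitute:
  k = (0.000846 × (1.47 × 10¹¹)) / 1.37
  k = 9.078 × 10⁷ N/m
Convert: k = 9.078 × 10⁷ N/m = 90.78 MN/m
Final answer: k = 90.78 MN/m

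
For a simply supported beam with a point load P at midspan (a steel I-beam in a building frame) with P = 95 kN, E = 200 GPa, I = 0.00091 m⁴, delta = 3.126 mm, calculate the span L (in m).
Model: a simply supported beam with a point load P at midspan, so delta = (P·L^3) / (48·E·I).
Solve for L: L = ((48·delta·E·I) / P)^(1/3).
Convert to SI units:
  P = 95 kN = 95000 N
  E = 200 GPa = 2 × 10¹¹ Pa
  delta = 3.126 mm = 0.003126 m
Substitute:
  L = ((48 × 0.003126 × (2 × 10¹¹) × 0.00091) / 95000)^(1/3)
  L = 6.6 m
Final answer: L = 6.6 m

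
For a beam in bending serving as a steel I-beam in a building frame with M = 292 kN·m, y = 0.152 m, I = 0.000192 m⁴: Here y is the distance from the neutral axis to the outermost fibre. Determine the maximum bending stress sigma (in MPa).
Model: a beam in bending, so sigma = (M·y) / I.
Convert to SI units:
  M = 292 kN·m = 292000 N·m
Substitute:
  sigma = (292000 × 0.152) / 0.000192
  sigma = 2.312 × 10⁸ Pa
Convert: sigma = 2.312 × 10⁸ Pa = 231.2 MPa
Final answer: sigma = 231.2 MPa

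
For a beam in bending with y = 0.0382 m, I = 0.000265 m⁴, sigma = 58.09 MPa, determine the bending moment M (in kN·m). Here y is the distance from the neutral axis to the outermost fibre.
Model: a beam in bending, so sigma = (M·y) / I.
Solve for M: M = (sigma·I) / y.
Convert to SI units:
  sigma = 58.09 MPa = 5.809 × 10⁷ Pa
Substitute:
  M = ((5.809 × 10⁷) × 0.000265) / 0.0382
  M = 403000 N·m
Convert: M = 403000 N·m = 403 kN·m
Final answer: M = 403 kN·m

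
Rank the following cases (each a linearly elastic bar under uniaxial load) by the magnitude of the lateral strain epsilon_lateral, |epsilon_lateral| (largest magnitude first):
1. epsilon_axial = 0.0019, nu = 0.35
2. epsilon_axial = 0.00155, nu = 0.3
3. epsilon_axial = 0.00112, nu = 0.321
Model: a linearly elastic bar under uniaxial load, so epsilon_lateral = -nu·epsilon_axial (SI units).
  Case 1: epsilon_lateral = -(0.35 × 0.0019) = -0.000665
  Case 2: epsilon_lateral = -(0.3 × 0.00155) = -0.000465
  Case 3: epsilon_lateral = -(0.321 × 0.00112) = -0.0003595
Ordering by |epsilon_lateral|: 0.000665 (case 1) > 0.000465 (case 2) > 0.0003595 (case 3)
Final answer: 1, 2, 3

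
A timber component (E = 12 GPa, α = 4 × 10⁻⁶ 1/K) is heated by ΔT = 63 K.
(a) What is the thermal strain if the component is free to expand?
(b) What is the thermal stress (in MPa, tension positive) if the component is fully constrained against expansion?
(a) Free thermal strain ε_th = α·ΔT = (4 × 10⁻⁶) × 63 = 0.000252
(b) Fully constrained, the expansion is suppressed, so σ = -E·α·ΔT. Convert E = 12 GPa = 1.2 × 10¹⁰ Pa.
  σ = -(1.2 × 10¹⁰) × (4 × 10⁻⁶) × 63 = -3.024 × 10⁶ Pa = -3.024 MPa (compressive)
Final answer: (a) ε_th = 0.000252, (b) σ = -3.024 MPa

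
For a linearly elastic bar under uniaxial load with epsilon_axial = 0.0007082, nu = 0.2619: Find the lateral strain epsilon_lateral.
Model: a linearly elastic bar under uniaxial load, so epsilon_lateral = -nu·epsilon_axial.
Substitute:
  epsilon_lateral = -(0.2619 × 0.0007082)
  epsilon_lateral = -0.0001855
Final answer: epsilon_lateral = -0.0001855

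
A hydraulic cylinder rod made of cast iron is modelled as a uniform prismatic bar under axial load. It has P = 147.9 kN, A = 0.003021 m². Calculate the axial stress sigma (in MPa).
Model: a uniform prismatic bar under axial load, so sigma = P / A.
Convert to SI units:
  P = 147.9 kN = 147900 N
Substitute:
  sigma = 147900 / 0.003021
  sigma = 4.896 × 10⁷ Pa
Convert: sigma = 4.896 × 10⁷ Pa = 48.96 MPa
Final answer: sigma = 48.96 MPa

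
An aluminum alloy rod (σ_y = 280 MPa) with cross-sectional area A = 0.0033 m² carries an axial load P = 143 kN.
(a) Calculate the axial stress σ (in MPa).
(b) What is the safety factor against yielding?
(a) Axial stress σ = P/A. Convert P = 143 kN = 143000 N.
  σ = 143000 / 0.0033 = 4.333 × 10⁷ Pa = 43.33 MPa
(b) Safety factor SF = σ_y/σ = 280 / 43.33 = 6.462
Final answer: (a) σ = 43.33 MPa, (b) SF = 6.462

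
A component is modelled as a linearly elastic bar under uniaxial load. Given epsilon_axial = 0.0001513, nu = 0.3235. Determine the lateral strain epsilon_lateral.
Model: a linearly elastic bar under uniaxial load, so epsilon_lateral = -nu·epsilon_axial.
Substitute:
  epsilon_lateral = -(0.3235 × 0.0001513)
  epsilon_lateral = -4.895 × 10⁻⁵
Final answer: epsilon_lateral = -4.895 × 10⁻⁵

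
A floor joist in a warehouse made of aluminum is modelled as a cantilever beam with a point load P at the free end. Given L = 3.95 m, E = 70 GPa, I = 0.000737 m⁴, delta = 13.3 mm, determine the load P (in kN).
Model: a cantilever beam with a point load P at the free end, so delta = (P·L^3) / (3·E·I).
Solve for P: P = (3·delta·E·I) / L^3.
Convert to SI units:
  E = 70 GPa = 7 × 10¹⁰ Pa
  delta = 13.3 mm = 0.0133 m
Substitute:
  P = (3 × 0.0133 × (7 × 10¹⁰) × 0.000737) / 3.95^3
  P = 33400 N
Convert: P = 33400 N = 33.4 kN
Final answer: P = 33.4 kN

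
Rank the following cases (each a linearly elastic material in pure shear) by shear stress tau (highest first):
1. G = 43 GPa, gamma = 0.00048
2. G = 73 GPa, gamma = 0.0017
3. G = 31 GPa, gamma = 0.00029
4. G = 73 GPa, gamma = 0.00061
Model: a linearly elastic material in pure shear, so tau = G·gamma (SI units).
  Case 1: tau = (4.3 × 10¹⁰) × 0.00048 = 2.064 × 10⁷ Pa = 20.64 MPa
  Case 2: tau = (7.3 × 10¹⁰) × 0.0017 = 1.241 × 10⁸ Pa = 124.1 MPa
  Case 3: tau = (3.1 × 10¹⁰) × 0.00029 = 8.99 × 10⁶ Pa = 8.99 MPa
  Case 4: tau = (7.3 × 10¹⁰) × 0.00061 = 4.453 × 10⁷ Pa = 44.53 MPa
Ordering: 124.1 MPa (case 2) > 44.53 MPa (case 4) > 20.64 MPa (case 1) > 8.99 MPa (case 3)
Final answer: 2, 4, 1, 3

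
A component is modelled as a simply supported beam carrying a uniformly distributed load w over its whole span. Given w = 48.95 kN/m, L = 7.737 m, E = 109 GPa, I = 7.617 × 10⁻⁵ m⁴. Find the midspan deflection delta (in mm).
Model: a simply supported beam carrying a uniformly distributed load w over its whole span, so delta = (5·w·L^4) / (384·E·I).
Convert to SI units:
  w = 48.95 kN/m = 48950 N/m
  E = 109 GPa = 1.09 × 10¹¹ Pa
Substitute:
  delta = (5 × 48950 × 7.737^4) / (384 × (1.09 × 10¹¹) × (7.617 × 10⁻⁵))
  delta = 0.2751 m
Convert: delta = 0.2751 m = 275.1 mm
Final answer: delta = 275.1 mm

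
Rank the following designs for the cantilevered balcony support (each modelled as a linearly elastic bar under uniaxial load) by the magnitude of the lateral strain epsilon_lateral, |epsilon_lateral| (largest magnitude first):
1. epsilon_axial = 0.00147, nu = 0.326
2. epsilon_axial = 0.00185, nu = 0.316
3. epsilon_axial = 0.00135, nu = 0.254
Model: a linearly elastic bar under uniaxial load, so epsilon_lateral = -nu·epsilon_axial (SI units).
  Case 1: epsilon_lateral = -(0.326 × 0.00147) = -0.0004792
  Case 2: epsilon_lateral = -(0.316 × 0.00185) = -0.0005846
  Case 3: epsilon_lateral = -(0.254 × 0.00135) = -0.0003429
Ordering by |epsilon_lateral|: 0.0005846 (case 2) > 0.0004792 (case 1) > 0.0003429 (case 3)
Final answer: 2, 1, 3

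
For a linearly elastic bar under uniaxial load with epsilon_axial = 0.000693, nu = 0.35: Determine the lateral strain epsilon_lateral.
Model: a linearly elastic bar under uniaxial load, so epsilon_lateral = -nu·epsilon_axial.
Substitute:
  epsilon_lateral = -(0.35 × 0.000693)
  epsilon_lateral = -0.0002425
Final answer: epsilon_lateral = -0.0002425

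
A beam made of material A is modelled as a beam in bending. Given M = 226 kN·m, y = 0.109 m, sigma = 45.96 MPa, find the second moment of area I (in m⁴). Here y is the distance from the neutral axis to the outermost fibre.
Model: a beam in bending, so sigma = (M·y) / I.
Solve for I: I = (M·y) / sigma.
Convert to SI units:
  M = 226 kN·m = 226000 N·m
  sigma = 45.96 MPa = 4.596 × 10⁷ Pa
Substitute:
  I = (226000 × 0.109) / (4.596 × 10⁷)
  I = 0.000536 m⁴
Final answer: I = 0.000536 m⁴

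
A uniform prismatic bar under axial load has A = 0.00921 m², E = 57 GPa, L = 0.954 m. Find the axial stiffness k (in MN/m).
Model: a uniform prismatic bar under axial load, so k = (A·E) / L.
Convert to SI units:
  E = 57 GPa = 5.7 × 10¹⁰ Pa
Substitute:
  k = (0.00921 × (5.7 × 10¹⁰)) / 0.954
  k = 5.503 × 10⁸ N/m
Convert: k = 5.503 × 10⁸ N/m = 550.3 MN/m
Final answer: k = 550.3 MN/m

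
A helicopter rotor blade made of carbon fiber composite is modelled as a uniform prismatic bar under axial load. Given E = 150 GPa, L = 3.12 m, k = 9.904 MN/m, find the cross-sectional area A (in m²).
Model: a uniform prismatic bar under axial load, so k = (A·E) / L.
Solve for A: A = (k·L) / E.
Convert to SI units:
  E = 150 GPa = 1.5 × 10¹¹ Pa
  k = 9.904 MN/m = 9.904 × 10⁶ N/m
Substitute:
  A = ((9.904 × 10⁶) × 3.12) / (1.5 × 10¹¹)
  A = 0.000206 m²
Final answer: A = 0.000206 m²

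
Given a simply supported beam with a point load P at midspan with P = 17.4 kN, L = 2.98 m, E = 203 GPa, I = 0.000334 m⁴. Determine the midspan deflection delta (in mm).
Model: a simply supported beam with a point load P at midspan, so delta = (P·L^3) / (48·E·I).
Convert to SI units:
  P = 17.4 kN = 17400 N
  E = 203 GPa = 2.03 × 10¹¹ Pa
Substitute:
  delta = (17400 × 2.98^3) / (48 × (2.03 × 10¹¹) × 0.000334)
  delta = 0.0001415 m
Convert: delta = 0.0001415 m = 0.1415 mm
Final answer: delta = 0.1415 mm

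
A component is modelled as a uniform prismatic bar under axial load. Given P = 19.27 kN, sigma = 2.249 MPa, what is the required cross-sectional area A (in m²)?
Model: a uniform prismatic bar under axial load, so sigma = P / A.
Solve for A: A = P / sigma.
Convert to SI units:
  P = 19.27 kN = 19270 N
  sigma = 2.249 MPa = 2.249 × 10⁶ Pa
Substitute:
  A = 19270 / (2.249 × 10⁶)
  A = 0.008568 m²
Final answer: A = 0.008568 m²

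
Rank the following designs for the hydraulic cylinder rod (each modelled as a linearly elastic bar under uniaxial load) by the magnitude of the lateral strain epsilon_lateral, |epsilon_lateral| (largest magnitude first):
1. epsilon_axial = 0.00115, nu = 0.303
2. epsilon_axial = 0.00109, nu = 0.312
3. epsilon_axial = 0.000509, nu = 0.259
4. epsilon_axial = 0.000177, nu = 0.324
Model: a linearly elastic bar under uniaxial load, so epsilon_lateral = -nu·epsilon_axial (SI units).
  Case 1: epsilon_lateral = -(0.303 × 0.00115) = -0.0003484
  Case 2: epsilon_lateral = -(0.312 × 0.00109) = -0.0003401
  Case 3: epsilon_lateral = -(0.259 × 0.000509) = -0.0001318
  Case 4: epsilon_lateral = -(0.324 × 0.000177) = -5.735 × 10⁻⁵
Ordering by |epsilon_lateral|: 0.0003484 (case 1) > 0.0003401 (case 2) > 0.0001318 (case 3) > 5.735 × 10⁻⁵ (case 4)
Final answer: 1, 2, 3, 4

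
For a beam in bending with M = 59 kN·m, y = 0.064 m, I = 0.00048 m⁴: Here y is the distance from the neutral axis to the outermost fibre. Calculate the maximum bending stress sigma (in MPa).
Model: a beam in bending, so sigma = (M·y) / I.
Convert to SI units:
  M = 59 kN·m = 59000 N·m
Substitute:
  sigma = (59000 × 0.064) / 0.00048
  sigma = 7.867 × 10⁶ Pa
Convert: sigma = 7.867 × 10⁶ Pa = 7.867 MPa
Final answer: sigma = 7.867 MPa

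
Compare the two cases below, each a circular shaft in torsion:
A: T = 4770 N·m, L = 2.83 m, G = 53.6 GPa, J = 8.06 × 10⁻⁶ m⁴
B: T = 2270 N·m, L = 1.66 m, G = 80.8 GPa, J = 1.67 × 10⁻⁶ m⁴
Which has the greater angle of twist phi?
Model: a circular shaft in torsion, so phi = (T·L) / (G·J) (SI units).
  A: phi = (4770 × 2.83) / ((5.36 × 10¹⁰) × (8.06 × 10⁻⁶)) = 0.03125 rad = 1.79°
  B: phi = (2270 × 1.66) / ((8.08 × 10¹⁰) × (1.67 × 10⁻⁶)) = 0.02793 rad = 1.6°
1.79° > 1.6°, so A is larger.
Final answer: A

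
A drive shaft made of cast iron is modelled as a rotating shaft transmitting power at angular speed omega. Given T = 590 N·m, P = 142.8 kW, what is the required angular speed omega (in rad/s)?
Model: a rotating shaft transmitting power at angular speed omega, so P = T·omega.
Solve for omega: omega = P / T.
Convert to SI units:
  P = 142.8 kW = 142800 W
Substitute:
  omega = 142800 / 590
  omega = 242 rad/s
Final answer: omega = 242 rad/s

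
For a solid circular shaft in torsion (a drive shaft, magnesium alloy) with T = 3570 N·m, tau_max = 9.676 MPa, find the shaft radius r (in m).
Model: a solid circular shaft in torsion, so tau_max = (2·T) / (π·r^3).
Solve for r: r = ((2·T) / (π·tau_max))^(1/3).
Convert to SI units:
  tau_max = 9.676 MPa = 9.676 × 10⁶ Pa
Substitute:
  r = ((2 × 3570) / (π × (9.676 × 10⁶)))^(1/3)
  r = 0.0617 m
Final answer: r = 0.0617 m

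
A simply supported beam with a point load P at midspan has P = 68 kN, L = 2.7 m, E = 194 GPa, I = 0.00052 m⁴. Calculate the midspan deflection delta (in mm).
Model: a simply supported beam with a point load P at midspan, so delta = (P·L^3) / (48·E·I).
Convert to SI units:
  P = 68 kN = 68000 N
  E = 194 GPa = 1.94 × 10¹¹ Pa
Substitute:
  delta = (68000 × 2.7^3) / (48 × (1.94 × 10¹¹) × 0.00052)
  delta = 0.0002764 m
Convert: delta = 0.0002764 m = 0.2764 mm
Final answer: delta = 0.2764 mm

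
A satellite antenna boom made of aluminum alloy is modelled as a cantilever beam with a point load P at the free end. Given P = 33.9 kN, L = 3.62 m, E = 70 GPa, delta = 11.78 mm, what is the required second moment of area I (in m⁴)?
Model: a cantilever beam with a point load P at the free end, so delta = (P·L^3) / (3·E·I).
Solve for I: I = (P·L^3) / (3·delta·E).
Convert to SI units:
  P = 33.9 kN = 33900 N
  E = 70 GPa = 7 × 10¹⁰ Pa
  delta = 11.78 mm = 0.01178 m
Substitute:
  I = (33900 × 3.62^3) / (3 × 0.01178 × (7 × 10¹⁰))
  I = 0.0006501 m⁴
Final answer: I = 0.0006501 m⁴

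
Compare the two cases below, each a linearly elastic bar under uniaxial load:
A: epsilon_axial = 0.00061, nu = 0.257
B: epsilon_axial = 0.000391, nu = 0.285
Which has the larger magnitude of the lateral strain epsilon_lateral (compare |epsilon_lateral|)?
Model: a linearly elastic bar under uniaxial load, so epsilon_lateral = -nu·epsilon_axial (SI units).
  A: epsilon_lateral = -(0.257 × 0.00061) = -0.0001568
  B: epsilon_lateral = -(0.285 × 0.000391) = -0.0001114
|epsilon_lateral|: A = 0.0001568, B = 0.0001114, so A is larger in magnitude.
Final answer: A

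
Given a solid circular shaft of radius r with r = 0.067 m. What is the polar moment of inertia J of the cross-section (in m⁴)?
Model: a solid circular shaft of radius r, so J = (π·r^4) / 2.
Substitute:
  J = (π × 0.067^4) / 2
  J = 3.165 × 10⁻⁵ m⁴
Final answer: J = 3.165 × 10⁻⁵ m⁴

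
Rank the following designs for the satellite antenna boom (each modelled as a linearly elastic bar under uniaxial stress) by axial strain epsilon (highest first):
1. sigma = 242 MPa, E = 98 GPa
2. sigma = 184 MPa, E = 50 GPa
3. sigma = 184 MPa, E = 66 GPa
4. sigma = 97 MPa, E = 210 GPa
Model: a linearly elastic bar under uniaxial stress, so epsilon = sigma / E (SI units).
  Case 1: epsilon = (2.42 × 10⁸) / (9.8 × 10¹⁰) = 0.002469
  Case 2: epsilon = (1.84 × 10⁸) / (5 × 10¹⁰) = 0.00368
  Case 3: epsilon = (1.84 × 10⁸) / (6.6 × 10¹⁰) = 0.002788
  Case 4: epsilon = (9.7 × 10⁷) / (2.1 × 10¹¹) = 0.0004619
Ordering: 0.00368 (case 2) > 0.002788 (case 3) > 0.002469 (case 1) > 0.0004619 (case 4)
Final answer: 2, 3, 1, 4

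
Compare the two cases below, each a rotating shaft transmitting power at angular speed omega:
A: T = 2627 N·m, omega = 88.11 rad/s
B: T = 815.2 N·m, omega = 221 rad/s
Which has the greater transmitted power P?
Model: a rotating shaft transmitting power at angular speed omega, so P = T·omega (SI units).
  A: P = 2627 × 88.11 = 231500 W = 231.5 kW
  B: P = 815.2 × 221 = 180200 W = 180.2 kW
231.5 kW > 180.2 kW, so A is larger.
Final answer: A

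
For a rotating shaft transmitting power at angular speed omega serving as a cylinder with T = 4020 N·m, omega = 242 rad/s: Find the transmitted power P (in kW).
Model: a rotating shaft transmitting power at angular speed omega, so P = T·omega.
Substitute:
  P = 4020 × 242
  P = 972800 W
Convert: P = 972800 W = 972.8 kW
Final answer: P = 972.8 kW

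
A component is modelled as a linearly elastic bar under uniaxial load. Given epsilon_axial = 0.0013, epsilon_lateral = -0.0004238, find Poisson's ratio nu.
Model: a linearly elastic bar under uniaxial load, so epsilon_lateral = -nu·epsilon_axial.
Solve for nu: nu = -epsilon_lateral / epsilon_axial.
Substitute:
  nu = -(-0.0004238) / 0.0013
  nu = 0.326
Final answer: nu = 0.326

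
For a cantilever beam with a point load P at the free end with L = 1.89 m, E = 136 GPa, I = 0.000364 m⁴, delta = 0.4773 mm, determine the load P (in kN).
Model: a cantilever beam with a point load P at the free end, so delta = (P·L^3) / (3·E·I).
Solve for P: P = (3·delta·E·I) / L^3.
Convert to SI units:
  E = 136 GPa = 1.36 × 10¹¹ Pa
  delta = 0.4773 mm = 0.0004773 m
Substitute:
  P = (3 × 0.0004773 × (1.36 × 10¹¹) × 0.000364) / 1.89^3
  P = 10500 N
Convert: P = 10500 N = 10.5 kN
Final answer: P = 10.5 kN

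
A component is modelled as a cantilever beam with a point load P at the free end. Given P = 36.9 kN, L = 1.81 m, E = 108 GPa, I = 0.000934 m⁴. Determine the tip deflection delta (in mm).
Model: a cantilever beam with a point load P at the free end, so delta = (P·L^3) / (3·E·I).
Convert to SI units:
  P = 36.9 kN = 36900 N
  E = 108 GPa = 1.08 × 10¹¹ Pa
Substitute:
  delta = (36900 × 1.81^3) / (3 × (1.08 × 10¹¹) × 0.000934)
  delta = 0.0007231 m
Convert: delta = 0.0007231 m = 0.7231 mm
Final answer: delta = 0.7231 mm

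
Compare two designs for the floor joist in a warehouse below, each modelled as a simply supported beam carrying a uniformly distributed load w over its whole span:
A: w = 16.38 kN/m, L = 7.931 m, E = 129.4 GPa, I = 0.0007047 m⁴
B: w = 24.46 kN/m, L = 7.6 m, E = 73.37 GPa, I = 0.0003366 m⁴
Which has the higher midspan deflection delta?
Model: a simply supported beam carrying a uniformly distributed load w over its whole span, so delta = (5·w·L^4) / (384·E·I) (SI units).
  A: delta = (5 × 16380 × 7.931^4) / (384 × (1.294 × 10¹¹) × 0.0007047) = 0.009254 m = 9.254 mm
  B: delta = (5 × 24460 × 7.6^4) / (384 × (7.337 × 10¹⁰) × 0.0003366) = 0.04302 m = 43.02 mm
43.02 mm > 9.254 mm, so B is larger.
Final answer: B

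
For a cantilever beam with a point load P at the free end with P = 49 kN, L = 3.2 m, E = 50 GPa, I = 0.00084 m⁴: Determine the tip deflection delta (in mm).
Model: a cantilever beam with a point load P at the free end, so delta = (P·L^3) / (3·E·I).
Convert to SI units:
  P = 49 kN = 49000 N
  E = 50 GPa = 5 × 10¹⁰ Pa
Substitute:
  delta = (49000 × 3.2^3) / (3 × (5 × 10¹⁰) × 0.00084)
  delta = 0.01274 m
Convert: delta = 0.01274 m = 12.74 mm
Final answer: delta = 12.74 mm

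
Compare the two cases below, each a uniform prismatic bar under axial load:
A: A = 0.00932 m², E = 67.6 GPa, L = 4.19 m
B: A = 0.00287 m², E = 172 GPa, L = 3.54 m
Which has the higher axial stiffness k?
Model: a uniform prismatic bar under axial load, so k = (A·E) / L (SI units).
  A: k = (0.00932 × (6.76 × 10¹⁰)) / 4.19 = 1.504 × 10⁸ N/m = 150.4 MN/m
  B: k = (0.00287 × (1.72 × 10¹¹)) / 3.54 = 1.394 × 10⁸ N/m = 139.4 MN/m
150.4 MN/m > 139.4 MN/m, so A is larger.
Final answer: A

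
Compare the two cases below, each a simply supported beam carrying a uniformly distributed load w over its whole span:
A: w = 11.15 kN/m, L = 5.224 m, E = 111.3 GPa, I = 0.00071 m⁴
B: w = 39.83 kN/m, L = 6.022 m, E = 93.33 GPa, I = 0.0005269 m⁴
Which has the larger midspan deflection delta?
Model: a simply supported beam carrying a uniformly distributed load w over its whole span, so delta = (5·w·L^4) / (384·E·I) (SI units).
  A: delta = (5 × 11150 × 5.224^4) / (384 × (1.113 × 10¹¹) × 0.00071) = 0.001368 m = 1.368 mm
  B: delta = (5 × 39830 × 6.022^4) / (384 × (9.333 × 10¹⁰) × 0.0005269) = 0.01387 m = 13.87 mm
13.87 mm > 1.368 mm, so B is larger.
Final answer: B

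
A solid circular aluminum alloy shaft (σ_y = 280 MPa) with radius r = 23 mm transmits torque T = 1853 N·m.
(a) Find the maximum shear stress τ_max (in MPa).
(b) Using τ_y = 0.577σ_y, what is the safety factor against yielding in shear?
(a) For a solid circular shaft, τ_max = T·r/J with J = π·r^4/2, i.e. τ_max = 2·T / (π·r^3). Convert r = 23 mm = 0.023 m.
  τ_max = (2 × 1853) / (π × 0.023^3) = 9.696 × 10⁷ Pa = 96.96 MPa
(b) τ_y = 0.577 × 280 = 161.56 MPa
  SF = τ_y/τ_max = 161.56 / 96.96 = 1.666
Final answer: (a) τ_max = 96.96 MPa, (b) SF = 1.666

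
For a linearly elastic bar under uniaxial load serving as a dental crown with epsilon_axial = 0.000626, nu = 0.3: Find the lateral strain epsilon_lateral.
Model: a linearly elastic bar under uniaxial load, so epsilon_lateral = -nu·epsilon_axial.
Substitute:
  epsilon_lateral = -(0.3 × 0.000626)
  epsilon_lateral = -0.0001878
Final answer: epsilon_lateral = -0.0001878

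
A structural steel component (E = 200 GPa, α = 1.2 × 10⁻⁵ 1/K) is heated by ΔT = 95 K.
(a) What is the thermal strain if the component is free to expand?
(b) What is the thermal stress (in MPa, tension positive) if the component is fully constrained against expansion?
(a) Free thermal strain ε_th = α·ΔT = (1.2 × 10⁻⁵) × 95 = 0.00114
(b) Fully constrained, the expansion is suppressed, so σ = -E·α·ΔT. Convert E = 200 GPa = 2 × 10¹¹ Pa.
  σ = -(2 × 10¹¹) × (1.2 × 10⁻⁵) × 95 = -2.28 × 10⁸ Pa = -228 MPa (compressive)
Final answer: (a) ε_th = 0.00114, (b) σ = -228 MPa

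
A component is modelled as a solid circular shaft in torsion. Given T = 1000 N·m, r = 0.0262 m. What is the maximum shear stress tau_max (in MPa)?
Model: a solid circular shaft in torsion, so tau_max = (2·T) / (π·r^3).
Substitute:
  tau_max = (2 × 1000) / (π × 0.0262^3)
  tau_max = 3.54 × 10⁷ Pa
Convert: tau_max = 3.54 × 10⁷ Pa = 35.4 MPa
Final answer: tau_max = 35.4 MPa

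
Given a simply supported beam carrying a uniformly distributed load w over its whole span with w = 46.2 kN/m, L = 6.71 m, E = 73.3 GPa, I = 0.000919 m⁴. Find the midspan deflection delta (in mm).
Model: a simply supported beam carrying a uniformly distributed load w over its whole span, so delta = (5·w·L^4) / (384·E·I).
Convert to SI units:
  w = 46.2 kN/m = 46200 N/m
  E = 73.3 GPa = 7.33 × 10¹⁰ Pa
Substitute:
  delta = (5 × 46200 × 6.71^4) / (384 × (7.33 × 10¹⁰) × 0.000919)
  delta = 0.0181 m
Convert: delta = 0.0181 m = 18.1 mm
Final answer: delta = 18.1 mm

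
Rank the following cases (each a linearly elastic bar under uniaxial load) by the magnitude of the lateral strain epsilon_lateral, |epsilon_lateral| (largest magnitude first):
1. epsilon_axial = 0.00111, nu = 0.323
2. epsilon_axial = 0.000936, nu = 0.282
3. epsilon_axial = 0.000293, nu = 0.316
Model: a linearly elastic bar under uniaxial load, so epsilon_lateral = -nu·epsilon_axial (SI units).
  Case 1: epsilon_lateral = -(0.323 × 0.00111) = -0.0003585
  Case 2: epsilon_lateral = -(0.282 × 0.000936) = -0.000264
  Case 3: epsilon_lateral = -(0.316 × 0.000293) = -9.259 × 10⁻⁵
Ordering by |epsilon_lateral|: 0.0003585 (case 1) > 0.000264 (case 2) > 9.259 × 10⁻⁵ (case 3)
Final answer: 1, 2, 3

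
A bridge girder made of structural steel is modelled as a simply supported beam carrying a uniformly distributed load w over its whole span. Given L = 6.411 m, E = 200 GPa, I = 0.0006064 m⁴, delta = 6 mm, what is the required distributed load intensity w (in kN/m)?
Model: a simply supported beam carrying a uniformly distributed load w over its whole span, so delta = (5·w·L^4) / (384·E·I).
Solve for w: w = (384·delta·E·I) / (5·L^4).
Convert to SI units:
  E = 200 GPa = 2 × 10¹¹ Pa
  delta = 6 mm = 0.006 m
Substitute:
  w = (384 × 0.006 × (2 × 10¹¹) × 0.0006064) / (5 × 6.411^4)
  w = 33080 N/m
Convert: w = 33080 N/m = 33.08 kN/m
Final answer: w = 33.08 kN/m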